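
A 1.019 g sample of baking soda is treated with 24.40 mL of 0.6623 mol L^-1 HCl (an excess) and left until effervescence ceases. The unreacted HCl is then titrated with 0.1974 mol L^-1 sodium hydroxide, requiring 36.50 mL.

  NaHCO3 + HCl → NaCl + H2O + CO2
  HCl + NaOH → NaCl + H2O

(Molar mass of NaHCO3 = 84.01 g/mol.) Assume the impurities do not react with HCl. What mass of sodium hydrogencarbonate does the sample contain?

0.7523 g

n(HCl) added = 0.02440 × 0.6623 = 0.01616 mol
n(NaOH) used in back-titration = 0.03650 × 0.1974 = 7.205 × 10^-3 mol
n(HCl) left over = 7.205 × 10^-3 mol (1:1 ratio)
n(HCl) consumed by analyte = 0.01616 − 7.205 × 10^-3 = 8.955 × 10^-3 mol
n(NaHCO3) = 8.955 × 10^-3 mol (1:1 ratio)
mass of NaHCO3 = 8.955 × 10^-3 × 84.01 = 0.7523 g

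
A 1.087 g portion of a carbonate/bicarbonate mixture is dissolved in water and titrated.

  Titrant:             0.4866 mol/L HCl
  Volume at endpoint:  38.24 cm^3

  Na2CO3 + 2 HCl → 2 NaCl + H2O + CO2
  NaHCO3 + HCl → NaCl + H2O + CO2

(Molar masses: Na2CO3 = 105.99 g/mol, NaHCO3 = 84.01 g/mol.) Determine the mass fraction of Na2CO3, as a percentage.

74.86 %

n(HCl) = 0.03824 × 0.4866 = 0.01861 mol
Let x = n(Na2CO3), y = n(NaHCO3).
Titrant: 2x + 1y = 0.01861;  mass: 105.99x + 84.01y = 1.087
Solving, x = 7.677 × 10^-3 mol, y = 3.253 × 10^-3 mol
mass of Na2CO3 = 7.677 × 10^-3 × 105.99 = 0.8137 g
% Na2CO3 = 0.8137 / 1.087 × 100 = 74.86 %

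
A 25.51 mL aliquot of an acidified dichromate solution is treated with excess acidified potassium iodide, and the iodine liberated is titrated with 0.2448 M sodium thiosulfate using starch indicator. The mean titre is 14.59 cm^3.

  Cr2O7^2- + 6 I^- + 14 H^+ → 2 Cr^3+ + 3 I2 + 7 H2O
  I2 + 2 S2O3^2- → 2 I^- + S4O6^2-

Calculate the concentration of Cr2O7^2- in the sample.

0.02333 M

n(S2O3^2-) = 0.01459 × 0.2448 = 3.572 × 10^-3 mol
n(I2) = n(S2O3^2-)/2 = 1.786 × 10^-3 mol
From the 1:3 ratio, n(Cr2O7^2-) in the aliquot = 1/3 × 1.786 × 10^-3 = 5.953 × 10^-4 mol
[Cr2O7^2-] = 5.953 × 10^-4 / 0.02551 = 0.02333 mol/L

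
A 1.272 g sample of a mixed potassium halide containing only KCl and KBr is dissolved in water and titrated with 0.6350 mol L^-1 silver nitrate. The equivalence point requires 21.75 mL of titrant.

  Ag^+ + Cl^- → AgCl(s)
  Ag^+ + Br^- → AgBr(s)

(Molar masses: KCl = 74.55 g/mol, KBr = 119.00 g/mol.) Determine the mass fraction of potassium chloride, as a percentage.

n(AgNO3) = 0.02175 × 0.6350 = 0.01381 mol
Let x = n(KCl), y = n(KBr).
Titrant: 1x + 1y = 0.01381;  mass: 74.55x + 119.00y = 1.272
Solving, x = 8.359 × 10^-3 mol, y = 5.453 × 10^-3 mol
mass of KCl = 8.359 × 10^-3 × 74.55 = 0.6231 g
% KCl = 0.6231 / 1.272 × 100 = 48.99 %

48.99 %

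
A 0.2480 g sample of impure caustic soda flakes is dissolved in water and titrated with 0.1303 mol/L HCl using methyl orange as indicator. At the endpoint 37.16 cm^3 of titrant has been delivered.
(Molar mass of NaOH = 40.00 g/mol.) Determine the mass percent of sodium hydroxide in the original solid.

78.10 %

NaOH + HCl → NaCl + H2O
n(HCl) = 0.03716 L × 0.1303 mol/L = 4.842 × 10^-3 mol
n(NaOH) = 4.842 × 10^-3 mol (1:1 ratio)
mass of NaOH = 4.842 × 10^-3 × 40.00 g/mol = 0.1937 g
% NaOH = 0.1937 / 0.2480 × 100 = 78.10 %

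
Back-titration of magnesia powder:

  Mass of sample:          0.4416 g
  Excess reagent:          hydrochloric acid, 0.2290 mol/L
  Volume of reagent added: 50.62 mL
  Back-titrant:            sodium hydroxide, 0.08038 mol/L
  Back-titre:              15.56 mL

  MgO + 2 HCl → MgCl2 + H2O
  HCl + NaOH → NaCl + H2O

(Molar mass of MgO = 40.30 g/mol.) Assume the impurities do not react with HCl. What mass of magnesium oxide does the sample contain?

n(HCl) added = 0.05062 × 0.2290 = 0.01159 mol
n(NaOH) used in back-titration = 0.01556 × 0.08038 = 1.251 × 10^-3 mol
n(HCl) left over = 1.251 × 10^-3 mol (1:1 ratio)
n(HCl) consumed by analyte = 0.01159 − 1.251 × 10^-3 = 0.01034 mol
From the 1:2 ratio, n(MgO) = 1/2 × 0.01034 = 5.171 × 10^-3 mol
mass of MgO = 5.171 × 10^-3 × 40.30 = 0.2084 g

0.2084 g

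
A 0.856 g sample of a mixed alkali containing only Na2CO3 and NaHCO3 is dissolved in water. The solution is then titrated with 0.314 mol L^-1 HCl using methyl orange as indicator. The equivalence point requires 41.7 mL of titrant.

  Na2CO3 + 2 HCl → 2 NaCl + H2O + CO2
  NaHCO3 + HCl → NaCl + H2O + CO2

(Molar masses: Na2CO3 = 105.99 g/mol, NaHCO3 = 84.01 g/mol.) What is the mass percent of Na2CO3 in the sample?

n(HCl) = 0.0417 × 0.314 = 0.0131 mol
Let x = n(Na2CO3), y = n(NaHCO3).
Titrant: 2x + 1y = 0.0131;  mass: 105.99x + 84.01y = 0.856
Solving, x = 3.93 × 10^-3 mol, y = 5.23 × 10^-3 mol
mass of Na2CO3 = 3.93 × 10^-3 × 105.99 = 0.417 g
% Na2CO3 = 0.417 / 0.856 × 100 = 48.7 %

48.7 %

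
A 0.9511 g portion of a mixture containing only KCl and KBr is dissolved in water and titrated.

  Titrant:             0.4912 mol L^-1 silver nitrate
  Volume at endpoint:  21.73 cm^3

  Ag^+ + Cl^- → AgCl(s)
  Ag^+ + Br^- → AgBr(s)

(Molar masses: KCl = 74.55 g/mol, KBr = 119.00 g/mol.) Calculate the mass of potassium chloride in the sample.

0.5351 g

n(AgNO3) = 0.02173 × 0.4912 = 0.01067 mol
Let x = n(KCl), y = n(KBr).
Titrant: 1x + 1y = 0.01067;  mass: 74.55x + 119.00y = 0.9511
Solving, x = 7.178 × 10^-3 mol, y = 3.495 × 10^-3 mol
mass of KCl = 7.178 × 10^-3 × 74.55 = 0.5351 g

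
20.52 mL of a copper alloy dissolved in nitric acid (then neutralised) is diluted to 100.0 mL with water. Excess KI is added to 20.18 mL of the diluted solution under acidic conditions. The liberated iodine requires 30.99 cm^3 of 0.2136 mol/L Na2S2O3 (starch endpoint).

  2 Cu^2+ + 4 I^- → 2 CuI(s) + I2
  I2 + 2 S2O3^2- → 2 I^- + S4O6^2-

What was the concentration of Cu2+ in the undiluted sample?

n(S2O3^2-) = 0.03099 × 0.2136 = 6.619 × 10^-3 mol
n(I2) = n(S2O3^2-)/2 = 3.310 × 10^-3 mol
From the 2:1 ratio, n(Cu2+) in the aliquot = 2/1 × 3.310 × 10^-3 = 6.619 × 10^-3 mol
[Cu2+]_dilute = 6.619 × 10^-3 / 0.02018 = 0.3280 mol/L
[Cu2+]_original = 0.3280 × 100.0/20.52 = 1.599 mol/L

1.599 mol/L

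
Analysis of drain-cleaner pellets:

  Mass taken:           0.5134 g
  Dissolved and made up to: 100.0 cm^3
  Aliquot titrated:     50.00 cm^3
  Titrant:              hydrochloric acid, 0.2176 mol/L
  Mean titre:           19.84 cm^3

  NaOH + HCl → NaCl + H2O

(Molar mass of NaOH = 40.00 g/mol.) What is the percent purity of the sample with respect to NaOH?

n(HCl) per titration = 0.01984 × 0.2176 = 4.317 × 10^-3 mol
n(NaOH) in each aliquot = 4.317 × 10^-3 mol (1:1 ratio)
n(NaOH) in the whole flask = 4.317 × 10^-3 × 100.0/50.00 = 8.634 × 10^-3 mol
mass of NaOH = 8.634 × 10^-3 × 40.00 = 0.3454 g
% NaOH = 0.3454 / 0.5134 × 100 = 67.27 %

67.27 %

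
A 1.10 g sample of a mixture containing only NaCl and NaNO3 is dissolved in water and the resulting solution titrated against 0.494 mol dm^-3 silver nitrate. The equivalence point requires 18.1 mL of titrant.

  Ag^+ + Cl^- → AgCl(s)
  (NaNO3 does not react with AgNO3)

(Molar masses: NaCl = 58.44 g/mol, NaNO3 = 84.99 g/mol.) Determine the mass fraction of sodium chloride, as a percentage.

n(AgNO3) = 0.0181 × 0.494 = 8.94 × 10^-3 mol
Let x = n(NaCl), y = n(NaNO3).
Titrant: 1x = 8.94 × 10^-3;  mass: 58.44x + 84.99y = 1.10
Solving, x = 8.94 × 10^-3 mol, y = 6.79 × 10^-3 mol
mass of NaCl = 8.94 × 10^-3 × 58.44 = 0.523 g
% NaCl = 0.523 / 1.10 × 100 = 47.5 %

47.5 %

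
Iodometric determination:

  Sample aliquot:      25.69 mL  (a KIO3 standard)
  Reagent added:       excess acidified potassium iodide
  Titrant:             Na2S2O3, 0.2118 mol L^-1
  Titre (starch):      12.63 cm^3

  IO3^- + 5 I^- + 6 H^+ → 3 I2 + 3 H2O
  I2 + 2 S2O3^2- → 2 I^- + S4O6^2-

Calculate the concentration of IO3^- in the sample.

0.01735 mol/L

n(S2O3^2-) = 0.01263 × 0.2118 = 2.675 × 10^-3 mol
n(I2) = n(S2O3^2-)/2 = 1.338 × 10^-3 mol
From the 1:3 ratio, n(IO3^-) in the aliquot = 1/3 × 1.338 × 10^-3 = 4.458 × 10^-4 mol
[IO3^-] = 4.458 × 10^-4 / 0.02569 = 0.01735 mol/L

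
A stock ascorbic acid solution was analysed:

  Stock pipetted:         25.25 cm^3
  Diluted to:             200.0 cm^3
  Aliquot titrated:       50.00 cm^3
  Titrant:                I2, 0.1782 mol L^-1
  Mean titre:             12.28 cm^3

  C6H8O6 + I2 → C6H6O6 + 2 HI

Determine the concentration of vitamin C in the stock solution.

n(I2) = 0.01228 × 0.1782 = 2.188 × 10^-3 mol
n(C6H8O6) in the aliquot = 2.188 × 10^-3 mol (1:1 ratio)
[C6H8O6]_dilute = 2.188 × 10^-3 / 0.05000 = 0.04377 mol/L
Dilution factor = 200.0 / 25.25 = 7.921
[C6H8O6]_stock = 0.04377 × 7.921 = 0.3467 mol/L

0.3467 mol/L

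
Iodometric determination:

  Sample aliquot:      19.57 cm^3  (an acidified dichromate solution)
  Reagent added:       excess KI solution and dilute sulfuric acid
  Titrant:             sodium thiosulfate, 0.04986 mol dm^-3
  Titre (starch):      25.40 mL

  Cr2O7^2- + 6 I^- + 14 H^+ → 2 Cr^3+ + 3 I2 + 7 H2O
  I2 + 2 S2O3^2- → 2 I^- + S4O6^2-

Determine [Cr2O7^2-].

0.01079 mol/L

n(S2O3^2-) = 0.02540 × 0.04986 = 1.266 × 10^-3 mol
n(I2) = n(S2O3^2-)/2 = 6.332 × 10^-4 mol
From the 1:3 ratio, n(Cr2O7^2-) in the aliquot = 1/3 × 6.332 × 10^-4 = 2.111 × 10^-4 mol
[Cr2O7^2-] = 2.111 × 10^-4 / 0.01957 = 0.01079 mol/L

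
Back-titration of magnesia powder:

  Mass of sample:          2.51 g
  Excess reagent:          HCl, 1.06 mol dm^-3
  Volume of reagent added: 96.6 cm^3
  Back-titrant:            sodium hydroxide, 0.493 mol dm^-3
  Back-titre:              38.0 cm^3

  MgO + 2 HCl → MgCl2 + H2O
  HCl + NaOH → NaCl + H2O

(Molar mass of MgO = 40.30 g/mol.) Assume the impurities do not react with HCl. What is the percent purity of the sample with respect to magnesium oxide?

67.2 %

n(HCl) added = 0.0966 × 1.06 = 0.102 mol
n(NaOH) used in back-titration = 0.0380 × 0.493 = 0.0187 mol
n(HCl) left over = 0.0187 mol (1:1 ratio)
n(HCl) consumed by analyte = 0.102 − 0.0187 = 0.0837 mol
From the 1:2 ratio, n(MgO) = 1/2 × 0.0837 = 0.0418 mol
mass of MgO = 0.0418 × 40.30 = 1.69 g
% MgO = 1.69 / 2.51 × 100 = 67.2 %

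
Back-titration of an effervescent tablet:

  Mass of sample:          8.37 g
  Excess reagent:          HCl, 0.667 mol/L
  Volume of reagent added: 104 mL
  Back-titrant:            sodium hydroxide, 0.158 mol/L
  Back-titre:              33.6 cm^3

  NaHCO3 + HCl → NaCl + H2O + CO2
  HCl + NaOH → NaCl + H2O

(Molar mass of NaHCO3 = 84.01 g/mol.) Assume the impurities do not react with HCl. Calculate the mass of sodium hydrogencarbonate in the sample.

n(HCl) added = 0.104 × 0.667 = 0.0694 mol
n(NaOH) used in back-titration = 0.0336 × 0.158 = 5.31 × 10^-3 mol
n(HCl) left over = 5.31 × 10^-3 mol (1:1 ratio)
n(HCl) consumed by analyte = 0.0694 − 5.31 × 10^-3 = 0.0641 mol
n(NaHCO3) = 0.0641 mol (1:1 ratio)
mass of NaHCO3 = 0.0641 × 84.01 = 5.38 g

5.38 g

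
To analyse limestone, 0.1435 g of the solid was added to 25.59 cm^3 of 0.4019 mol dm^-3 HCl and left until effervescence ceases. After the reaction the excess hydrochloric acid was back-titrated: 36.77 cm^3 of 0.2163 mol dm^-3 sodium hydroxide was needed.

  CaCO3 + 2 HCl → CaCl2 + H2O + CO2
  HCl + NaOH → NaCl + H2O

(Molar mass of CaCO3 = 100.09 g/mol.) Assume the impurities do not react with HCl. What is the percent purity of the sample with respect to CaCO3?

81.30 %

n(HCl) added = 0.02559 × 0.4019 = 0.01028 mol
n(NaOH) used in back-titration = 0.03677 × 0.2163 = 7.953 × 10^-3 mol
n(HCl) left over = 7.953 × 10^-3 mol (1:1 ratio)
n(HCl) consumed by analyte = 0.01028 − 7.953 × 10^-3 = 2.331 × 10^-3 mol
From the 1:2 ratio, n(CaCO3) = 1/2 × 2.331 × 10^-3 = 1.166 × 10^-3 mol
mass of CaCO3 = 1.166 × 10^-3 × 100.09 = 0.1167 g
% CaCO3 = 0.1167 / 0.1435 × 100 = 81.30 %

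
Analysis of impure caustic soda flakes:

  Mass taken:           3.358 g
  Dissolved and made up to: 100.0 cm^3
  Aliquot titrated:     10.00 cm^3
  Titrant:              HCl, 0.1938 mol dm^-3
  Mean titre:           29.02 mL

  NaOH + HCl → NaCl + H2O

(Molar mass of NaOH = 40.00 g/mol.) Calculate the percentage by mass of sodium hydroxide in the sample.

66.99 %

n(HCl) per titration = 0.02902 × 0.1938 = 5.624 × 10^-3 mol
n(NaOH) in each aliquot = 5.624 × 10^-3 mol (1:1 ratio)
n(NaOH) in the whole flask = 5.624 × 10^-3 × 100.0/10.00 = 0.05624 mol
mass of NaOH = 0.05624 × 40.00 = 2.250 g
% NaOH = 2.250 / 3.358 × 100 = 66.99 %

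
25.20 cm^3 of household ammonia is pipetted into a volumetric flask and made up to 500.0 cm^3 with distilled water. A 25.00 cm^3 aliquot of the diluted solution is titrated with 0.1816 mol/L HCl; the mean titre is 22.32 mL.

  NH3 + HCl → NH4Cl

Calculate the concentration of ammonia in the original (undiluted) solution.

3.217 mol/L

n(HCl) = 0.02232 × 0.1816 = 4.053 × 10^-3 mol
n(NH3) in the aliquot = 4.053 × 10^-3 mol (1:1 ratio)
[NH3]_dilute = 4.053 × 10^-3 / 0.02500 = 0.1621 mol/L
Dilution factor = 500.0 / 25.20 = 19.84
[NH3]_stock = 0.1621 × 19.84 = 3.217 mol/L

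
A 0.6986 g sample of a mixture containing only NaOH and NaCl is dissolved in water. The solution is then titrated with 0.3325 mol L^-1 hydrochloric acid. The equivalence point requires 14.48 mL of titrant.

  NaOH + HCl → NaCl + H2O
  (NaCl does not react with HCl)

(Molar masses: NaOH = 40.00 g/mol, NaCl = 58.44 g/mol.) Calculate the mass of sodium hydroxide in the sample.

0.1926 g

n(HCl) = 0.01448 × 0.3325 = 4.815 × 10^-3 mol
Let x = n(NaOH), y = n(NaCl).
Titrant: 1x = 4.815 × 10^-3;  mass: 40.00x + 58.44y = 0.6986
Solving, x = 4.815 × 10^-3 mol, y = 8.659 × 10^-3 mol
mass of NaOH = 4.815 × 10^-3 × 40.00 = 0.1926 g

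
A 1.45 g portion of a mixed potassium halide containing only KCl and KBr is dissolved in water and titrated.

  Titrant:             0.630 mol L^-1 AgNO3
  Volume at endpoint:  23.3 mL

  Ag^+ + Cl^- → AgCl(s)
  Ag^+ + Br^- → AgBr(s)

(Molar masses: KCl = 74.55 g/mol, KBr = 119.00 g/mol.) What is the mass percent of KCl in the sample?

34.3 %

n(AgNO3) = 0.0233 × 0.630 = 0.0147 mol
Let x = n(KCl), y = n(KBr).
Titrant: 1x + 1y = 0.0147;  mass: 74.55x + 119.00y = 1.45
Solving, x = 6.68 × 10^-3 mol, y = 8.00 × 10^-3 mol
mass of KCl = 6.68 × 10^-3 × 74.55 = 0.498 g
% KCl = 0.498 / 1.45 × 100 = 34.3 %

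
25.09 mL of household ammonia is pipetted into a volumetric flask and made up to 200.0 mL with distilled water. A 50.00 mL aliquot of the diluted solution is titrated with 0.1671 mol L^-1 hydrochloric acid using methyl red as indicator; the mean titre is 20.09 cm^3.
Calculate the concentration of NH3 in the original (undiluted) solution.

0.5352 mol/L

NH3 + HCl → NH4Cl
n(HCl) = 0.02009 × 0.1671 = 3.357 × 10^-3 mol
n(NH3) in the aliquot = 3.357 × 10^-3 mol (1:1 ratio)
[NH3]_dilute = 3.357 × 10^-3 / 0.05000 = 0.06714 mol/L
Dilution factor = 200.0 / 25.09 = 7.971
[NH3]_stock = 0.06714 × 7.971 = 0.5352 mol/L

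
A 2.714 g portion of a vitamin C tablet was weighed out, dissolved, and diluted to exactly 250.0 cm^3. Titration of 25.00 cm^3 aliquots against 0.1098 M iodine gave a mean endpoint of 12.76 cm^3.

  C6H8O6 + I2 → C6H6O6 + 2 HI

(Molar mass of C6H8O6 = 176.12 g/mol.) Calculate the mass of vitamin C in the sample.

n(I2) per titration = 0.01276 × 0.1098 = 1.401 × 10^-3 mol
n(C6H8O6) in each aliquot = 1.401 × 10^-3 mol (1:1 ratio)
n(C6H8O6) in the whole flask = 1.401 × 10^-3 × 250.0/25.00 = 0.01401 mol
mass of C6H8O6 = 0.01401 × 176.12 = 2.468 g

2.468 g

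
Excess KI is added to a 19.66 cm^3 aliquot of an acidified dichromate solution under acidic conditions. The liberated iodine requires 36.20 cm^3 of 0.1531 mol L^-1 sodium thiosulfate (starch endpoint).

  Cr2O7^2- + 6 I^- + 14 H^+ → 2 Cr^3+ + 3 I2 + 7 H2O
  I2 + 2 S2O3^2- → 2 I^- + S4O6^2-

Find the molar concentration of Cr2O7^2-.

0.04698 mol/L

n(S2O3^2-) = 0.03620 × 0.1531 = 5.542 × 10^-3 mol
n(I2) = n(S2O3^2-)/2 = 2.771 × 10^-3 mol
From the 1:3 ratio, n(Cr2O7^2-) in the aliquot = 1/3 × 2.771 × 10^-3 = 9.237 × 10^-4 mol
[Cr2O7^2-] = 9.237 × 10^-4 / 0.01966 = 0.04698 mol/L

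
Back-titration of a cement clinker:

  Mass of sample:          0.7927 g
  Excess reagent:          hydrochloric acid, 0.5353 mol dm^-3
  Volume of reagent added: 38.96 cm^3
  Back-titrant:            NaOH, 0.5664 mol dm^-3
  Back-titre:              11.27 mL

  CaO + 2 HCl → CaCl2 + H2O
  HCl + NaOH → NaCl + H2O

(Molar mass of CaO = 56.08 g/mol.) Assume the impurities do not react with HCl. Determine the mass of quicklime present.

0.4058 g

n(HCl) added = 0.03896 × 0.5353 = 0.02086 mol
n(NaOH) used in back-titration = 0.01127 × 0.5664 = 6.383 × 10^-3 mol
n(HCl) left over = 6.383 × 10^-3 mol (1:1 ratio)
n(HCl) consumed by analyte = 0.02086 − 6.383 × 10^-3 = 0.01447 mol
From the 1:2 ratio, n(CaO) = 1/2 × 0.01447 = 7.236 × 10^-3 mol
mass of CaO = 7.236 × 10^-3 × 56.08 = 0.4058 g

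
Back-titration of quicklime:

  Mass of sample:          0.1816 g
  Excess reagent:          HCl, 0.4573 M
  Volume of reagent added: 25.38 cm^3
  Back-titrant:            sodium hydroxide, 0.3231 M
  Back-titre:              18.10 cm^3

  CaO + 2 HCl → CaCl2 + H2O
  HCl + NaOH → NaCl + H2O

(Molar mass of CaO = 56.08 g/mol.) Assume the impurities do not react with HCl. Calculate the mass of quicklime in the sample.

n(HCl) added = 0.02538 × 0.4573 = 0.01161 mol
n(NaOH) used in back-titration = 0.01810 × 0.3231 = 5.848 × 10^-3 mol
n(HCl) left over = 5.848 × 10^-3 mol (1:1 ratio)
n(HCl) consumed by analyte = 0.01161 − 5.848 × 10^-3 = 5.758 × 10^-3 mol
From the 1:2 ratio, n(CaO) = 1/2 × 5.758 × 10^-3 = 2.879 × 10^-3 mol
mass of CaO = 2.879 × 10^-3 × 56.08 = 0.1615 g

0.1615 g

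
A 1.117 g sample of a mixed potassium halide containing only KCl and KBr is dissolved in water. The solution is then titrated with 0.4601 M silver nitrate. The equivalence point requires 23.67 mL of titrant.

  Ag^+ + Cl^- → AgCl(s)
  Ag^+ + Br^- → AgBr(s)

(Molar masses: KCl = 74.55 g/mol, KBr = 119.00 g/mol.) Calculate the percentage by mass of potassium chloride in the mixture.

n(AgNO3) = 0.02367 × 0.4601 = 0.01089 mol
Let x = n(KCl), y = n(KBr).
Titrant: 1x + 1y = 0.01089;  mass: 74.55x + 119.00y = 1.117
Solving, x = 4.026 × 10^-3 mol, y = 6.864 × 10^-3 mol
mass of KCl = 4.026 × 10^-3 × 74.55 = 0.3002 g
% KCl = 0.3002 / 1.117 × 100 = 26.87 %

26.87 %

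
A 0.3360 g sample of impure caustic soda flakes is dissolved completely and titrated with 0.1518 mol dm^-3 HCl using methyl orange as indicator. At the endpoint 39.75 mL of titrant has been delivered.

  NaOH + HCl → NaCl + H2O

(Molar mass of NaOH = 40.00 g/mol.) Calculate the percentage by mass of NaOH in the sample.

71.83 %

n(HCl) = 0.03975 L × 0.1518 mol/L = 6.034 × 10^-3 mol
n(NaOH) = 6.034 × 10^-3 mol (1:1 ratio)
mass of NaOH = 6.034 × 10^-3 × 40.00 g/mol = 0.2414 g
% NaOH = 0.2414 / 0.3360 × 100 = 71.83 %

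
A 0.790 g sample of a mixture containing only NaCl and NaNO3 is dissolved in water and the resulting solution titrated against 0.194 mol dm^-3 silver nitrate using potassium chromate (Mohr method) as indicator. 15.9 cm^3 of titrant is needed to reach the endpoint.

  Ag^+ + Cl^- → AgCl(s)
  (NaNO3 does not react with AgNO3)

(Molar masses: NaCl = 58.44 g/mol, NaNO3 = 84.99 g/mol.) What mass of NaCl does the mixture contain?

0.180 g

n(AgNO3) = 0.0159 × 0.194 = 3.08 × 10^-3 mol
Let x = n(NaCl), y = n(NaNO3).
Titrant: 1x = 3.08 × 10^-3;  mass: 58.44x + 84.99y = 0.790
Solving, x = 3.08 × 10^-3 mol, y = 7.17 × 10^-3 mol
mass of NaCl = 3.08 × 10^-3 × 58.44 = 0.180 g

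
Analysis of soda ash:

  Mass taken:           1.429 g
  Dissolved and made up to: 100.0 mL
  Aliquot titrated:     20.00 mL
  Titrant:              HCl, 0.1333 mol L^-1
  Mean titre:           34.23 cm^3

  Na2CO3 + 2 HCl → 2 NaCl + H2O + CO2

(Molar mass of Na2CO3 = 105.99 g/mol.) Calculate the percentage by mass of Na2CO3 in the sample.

84.61 %

n(HCl) per titration = 0.03423 × 0.1333 = 4.563 × 10^-3 mol
From the 1:2 ratio, n(Na2CO3) in each aliquot = 1/2 × 4.563 × 10^-3 = 2.281 × 10^-3 mol
n(Na2CO3) in the whole flask = 2.281 × 10^-3 × 100.0/20.00 = 0.01141 mol
mass of Na2CO3 = 0.01141 × 105.99 = 1.209 g
% Na2CO3 = 1.209 / 1.429 × 100 = 84.61 %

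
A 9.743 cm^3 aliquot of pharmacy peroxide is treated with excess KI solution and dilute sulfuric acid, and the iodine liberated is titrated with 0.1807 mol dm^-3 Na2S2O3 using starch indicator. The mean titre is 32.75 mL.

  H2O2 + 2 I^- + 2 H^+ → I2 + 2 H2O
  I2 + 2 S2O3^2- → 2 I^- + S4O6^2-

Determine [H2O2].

0.3037 mol/L

n(S2O3^2-) = 0.03275 × 0.1807 = 5.918 × 10^-3 mol
n(I2) = n(S2O3^2-)/2 = 2.959 × 10^-3 mol
n(H2O2) in the aliquot = 2.959 × 10^-3 mol (1:1 ratio)
[H2O2] = 2.959 × 10^-3 / 0.009743 = 0.3037 mol/L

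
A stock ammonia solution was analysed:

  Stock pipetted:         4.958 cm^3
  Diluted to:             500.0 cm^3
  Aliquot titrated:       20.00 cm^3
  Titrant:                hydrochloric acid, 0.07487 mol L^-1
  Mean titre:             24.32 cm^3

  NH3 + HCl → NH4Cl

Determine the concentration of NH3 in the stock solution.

9.181 mol/L

n(HCl) = 0.02432 × 0.07487 = 1.821 × 10^-3 mol
n(NH3) in the aliquot = 1.821 × 10^-3 mol (1:1 ratio)
[NH3]_dilute = 1.821 × 10^-3 / 0.02000 = 0.09104 mol/L
Dilution factor = 500.0 / 4.958 = 100.8
[NH3]_stock = 0.09104 × 100.8 = 9.181 mol/L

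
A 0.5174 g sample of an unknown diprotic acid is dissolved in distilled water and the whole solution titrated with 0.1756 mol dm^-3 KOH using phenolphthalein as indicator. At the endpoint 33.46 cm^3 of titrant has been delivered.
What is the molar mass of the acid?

n(KOH) = 0.03346 L × 0.1756 mol/L = 5.876 × 10^-3 mol
From the 1:2 ratio, n(H2A) = 1/2 × 5.876 × 10^-3 = 2.938 × 10^-3 mol
M = m / n = 0.5174 g / 2.938 × 10^-3 mol = 176.1 g/mol

176.1 g/mol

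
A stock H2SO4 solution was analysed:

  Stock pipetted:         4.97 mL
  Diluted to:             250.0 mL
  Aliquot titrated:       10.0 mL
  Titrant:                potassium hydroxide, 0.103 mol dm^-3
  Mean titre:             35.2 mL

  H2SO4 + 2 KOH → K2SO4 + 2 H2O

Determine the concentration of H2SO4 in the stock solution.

9.12 mol/L

n(KOH) = 0.0352 × 0.103 = 3.63 × 10^-3 mol
From the 1:2 ratio, n(H2SO4) in the aliquot = 1/2 × 3.63 × 10^-3 = 1.81 × 10^-3 mol
[H2SO4]_dilute = 1.81 × 10^-3 / 0.0100 = 0.181 mol/L
Dilution factor = 250.0 / 4.97 = 50.30
[H2SO4]_stock = 0.181 × 50.30 = 9.12 mol/L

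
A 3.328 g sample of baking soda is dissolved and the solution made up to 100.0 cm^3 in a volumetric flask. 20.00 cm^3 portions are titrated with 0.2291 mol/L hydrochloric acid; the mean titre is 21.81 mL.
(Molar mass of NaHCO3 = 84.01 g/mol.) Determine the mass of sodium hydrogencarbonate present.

NaHCO3 + HCl → NaCl + H2O + CO2
n(HCl) per titration = 0.02181 × 0.2291 = 4.997 × 10^-3 mol
n(NaHCO3) in each aliquot = 4.997 × 10^-3 mol (1:1 ratio)
n(NaHCO3) in the whole flask = 4.997 × 10^-3 × 100.0/20.00 = 0.02498 mol
mass of NaHCO3 = 0.02498 × 84.01 = 2.099 g

2.099 g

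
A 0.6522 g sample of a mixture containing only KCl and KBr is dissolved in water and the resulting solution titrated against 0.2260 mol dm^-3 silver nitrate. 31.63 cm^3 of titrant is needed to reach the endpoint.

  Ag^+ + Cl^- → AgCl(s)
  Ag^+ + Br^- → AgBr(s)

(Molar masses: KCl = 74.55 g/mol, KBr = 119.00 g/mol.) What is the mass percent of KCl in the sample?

n(AgNO3) = 0.03163 × 0.2260 = 7.148 × 10^-3 mol
Let x = n(KCl), y = n(KBr).
Titrant: 1x + 1y = 7.148 × 10^-3;  mass: 74.55x + 119.00y = 0.6522
Solving, x = 4.465 × 10^-3 mol, y = 2.684 × 10^-3 mol
mass of KCl = 4.465 × 10^-3 × 74.55 = 0.3328 g
% KCl = 0.3328 / 0.6522 × 100 = 51.03 %

51.03 %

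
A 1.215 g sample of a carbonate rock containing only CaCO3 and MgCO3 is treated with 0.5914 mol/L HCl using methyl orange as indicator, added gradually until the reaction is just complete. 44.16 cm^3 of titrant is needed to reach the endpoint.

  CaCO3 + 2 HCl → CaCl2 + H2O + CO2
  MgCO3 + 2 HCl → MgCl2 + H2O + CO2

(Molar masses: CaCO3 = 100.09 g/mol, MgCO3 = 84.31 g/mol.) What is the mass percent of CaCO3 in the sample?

59.55 %

n(HCl) = 0.04416 × 0.5914 = 0.02612 mol
Let x = n(CaCO3), y = n(MgCO3).
Titrant: 2x + 2y = 0.02612;  mass: 100.09x + 84.31y = 1.215
Solving, x = 7.229 × 10^-3 mol, y = 5.829 × 10^-3 mol
mass of CaCO3 = 7.229 × 10^-3 × 100.09 = 0.7235 g
% CaCO3 = 0.7235 / 1.215 × 100 = 59.55 %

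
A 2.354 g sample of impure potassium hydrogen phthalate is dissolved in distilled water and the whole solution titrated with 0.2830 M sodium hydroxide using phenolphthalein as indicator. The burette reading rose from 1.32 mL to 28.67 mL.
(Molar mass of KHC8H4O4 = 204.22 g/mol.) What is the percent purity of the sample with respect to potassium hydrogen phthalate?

67.15 %

KHC8H4O4 + NaOH → KNaC8H4O4 + H2O
n(NaOH) = 0.02735 L × 0.2830 mol/L = 7.740 × 10^-3 mol
n(KHC8H4O4) = 7.740 × 10^-3 mol (1:1 ratio)
mass of KHC8H4O4 = 7.740 × 10^-3 × 204.22 g/mol = 1.581 g
% KHC8H4O4 = 1.581 / 2.354 × 100 = 67.15 %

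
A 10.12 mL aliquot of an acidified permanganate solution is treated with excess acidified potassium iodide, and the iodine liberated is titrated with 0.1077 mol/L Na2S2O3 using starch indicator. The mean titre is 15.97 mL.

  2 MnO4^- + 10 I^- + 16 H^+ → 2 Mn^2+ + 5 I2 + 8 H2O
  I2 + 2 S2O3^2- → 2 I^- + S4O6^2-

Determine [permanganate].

n(S2O3^2-) = 0.01597 × 0.1077 = 1.720 × 10^-3 mol
n(I2) = n(S2O3^2-)/2 = 8.600 × 10^-4 mol
From the 2:5 ratio, n(MnO4^-) in the aliquot = 2/5 × 8.600 × 10^-4 = 3.440 × 10^-4 mol
[MnO4^-] = 3.440 × 10^-4 / 0.01012 = 0.03399 mol/L

0.03399 mol/L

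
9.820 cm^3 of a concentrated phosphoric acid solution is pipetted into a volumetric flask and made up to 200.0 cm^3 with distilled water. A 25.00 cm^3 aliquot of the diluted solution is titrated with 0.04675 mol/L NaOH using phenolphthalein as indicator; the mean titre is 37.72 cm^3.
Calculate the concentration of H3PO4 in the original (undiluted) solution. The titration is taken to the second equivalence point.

0.7183 mol/L

H3PO4 + 2 NaOH → Na2HPO4 + 2 H2O
n(NaOH) = 0.03772 × 0.04675 = 1.763 × 10^-3 mol
From the 1:2 ratio, n(H3PO4) in the aliquot = 1/2 × 1.763 × 10^-3 = 8.817 × 10^-4 mol
[H3PO4]_dilute = 8.817 × 10^-4 / 0.02500 = 0.03527 mol/L
Dilution factor = 200.0 / 9.820 = 20.37
[H3PO4]_stock = 0.03527 × 20.37 = 0.7183 mol/L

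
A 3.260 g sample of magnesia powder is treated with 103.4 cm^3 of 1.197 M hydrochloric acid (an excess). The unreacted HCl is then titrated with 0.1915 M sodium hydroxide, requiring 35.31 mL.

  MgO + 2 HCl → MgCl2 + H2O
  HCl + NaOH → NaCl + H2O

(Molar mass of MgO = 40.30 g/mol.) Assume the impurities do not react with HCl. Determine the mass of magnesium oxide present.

n(HCl) added = 0.1034 × 1.197 = 0.1238 mol
n(NaOH) used in back-titration = 0.03531 × 0.1915 = 6.762 × 10^-3 mol
n(HCl) left over = 6.762 × 10^-3 mol (1:1 ratio)
n(HCl) consumed by analyte = 0.1238 − 6.762 × 10^-3 = 0.1170 mol
From the 1:2 ratio, n(MgO) = 1/2 × 0.1170 = 0.05850 mol
mass of MgO = 0.05850 × 40.30 = 2.358 g

2.358 g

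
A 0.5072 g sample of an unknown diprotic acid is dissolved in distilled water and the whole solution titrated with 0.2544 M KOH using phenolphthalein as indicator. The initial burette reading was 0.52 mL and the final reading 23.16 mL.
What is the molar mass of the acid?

n(KOH) = 0.02264 L × 0.2544 mol/L = 5.760 × 10^-3 mol
From the 1:2 ratio, n(H2A) = 1/2 × 5.760 × 10^-3 = 2.880 × 10^-3 mol
M = m / n = 0.5072 g / 2.880 × 10^-3 mol = 176.1 g/mol

176.1 g/mol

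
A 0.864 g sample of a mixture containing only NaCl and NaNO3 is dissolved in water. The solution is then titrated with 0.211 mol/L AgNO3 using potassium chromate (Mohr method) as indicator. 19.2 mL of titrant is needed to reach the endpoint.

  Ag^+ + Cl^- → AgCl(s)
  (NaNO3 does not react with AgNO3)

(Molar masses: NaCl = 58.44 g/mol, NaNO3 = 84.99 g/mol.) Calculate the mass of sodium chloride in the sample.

0.237 g

n(AgNO3) = 0.0192 × 0.211 = 4.05 × 10^-3 mol
Let x = n(NaCl), y = n(NaNO3).
Titrant: 1x = 4.05 × 10^-3;  mass: 58.44x + 84.99y = 0.864
Solving, x = 4.05 × 10^-3 mol, y = 7.38 × 10^-3 mol
mass of NaCl = 4.05 × 10^-3 × 58.44 = 0.237 g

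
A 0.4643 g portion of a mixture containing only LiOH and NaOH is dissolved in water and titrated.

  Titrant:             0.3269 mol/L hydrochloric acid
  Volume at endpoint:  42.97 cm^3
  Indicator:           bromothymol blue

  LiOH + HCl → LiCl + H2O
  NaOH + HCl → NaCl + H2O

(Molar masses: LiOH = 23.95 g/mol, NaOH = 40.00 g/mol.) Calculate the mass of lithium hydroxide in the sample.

n(HCl) = 0.04297 × 0.3269 = 0.01405 mol
Let x = n(LiOH), y = n(NaOH).
Titrant: 1x + 1y = 0.01405;  mass: 23.95x + 40.00y = 0.4643
Solving, x = 6.079 × 10^-3 mol, y = 7.967 × 10^-3 mol
mass of LiOH = 6.079 × 10^-3 × 23.95 = 0.1456 g

0.1456 g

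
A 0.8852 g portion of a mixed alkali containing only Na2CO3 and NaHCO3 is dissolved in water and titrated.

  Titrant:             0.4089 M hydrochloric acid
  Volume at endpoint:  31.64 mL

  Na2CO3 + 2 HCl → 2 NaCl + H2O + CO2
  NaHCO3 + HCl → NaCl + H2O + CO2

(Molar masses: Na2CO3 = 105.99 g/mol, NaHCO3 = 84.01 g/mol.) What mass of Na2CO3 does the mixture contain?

0.3446 g

n(HCl) = 0.03164 × 0.4089 = 0.01294 mol
Let x = n(Na2CO3), y = n(NaHCO3).
Titrant: 2x + 1y = 0.01294;  mass: 105.99x + 84.01y = 0.8852
Solving, x = 3.251 × 10^-3 mol, y = 6.435 × 10^-3 mol
mass of Na2CO3 = 3.251 × 10^-3 × 105.99 = 0.3446 g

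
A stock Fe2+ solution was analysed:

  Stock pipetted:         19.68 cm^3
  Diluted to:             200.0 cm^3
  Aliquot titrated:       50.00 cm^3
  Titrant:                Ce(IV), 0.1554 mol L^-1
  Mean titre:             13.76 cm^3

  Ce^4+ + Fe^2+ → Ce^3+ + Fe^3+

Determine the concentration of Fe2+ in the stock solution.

n(Ce4+) = 0.01376 × 0.1554 = 2.138 × 10^-3 mol
n(Fe2+) in the aliquot = 2.138 × 10^-3 mol (1:1 ratio)
[Fe2+]_dilute = 2.138 × 10^-3 / 0.05000 = 0.04277 mol/L
Dilution factor = 200.0 / 19.68 = 10.16
[Fe2+]_stock = 0.04277 × 10.16 = 0.4346 mol/L

0.4346 mol/L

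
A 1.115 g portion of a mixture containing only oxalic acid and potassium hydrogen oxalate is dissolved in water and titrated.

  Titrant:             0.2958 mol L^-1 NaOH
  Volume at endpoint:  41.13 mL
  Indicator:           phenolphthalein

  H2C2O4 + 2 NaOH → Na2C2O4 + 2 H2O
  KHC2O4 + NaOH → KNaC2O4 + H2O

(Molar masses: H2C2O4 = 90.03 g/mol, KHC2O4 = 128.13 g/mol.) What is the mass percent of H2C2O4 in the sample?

n(NaOH) = 0.04113 × 0.2958 = 0.01217 mol
Let x = n(H2C2O4), y = n(KHC2O4).
Titrant: 2x + 1y = 0.01217;  mass: 90.03x + 128.13y = 1.115
Solving, x = 2.670 × 10^-3 mol, y = 6.826 × 10^-3 mol
mass of H2C2O4 = 2.670 × 10^-3 × 90.03 = 0.2404 g
% H2C2O4 = 0.2404 / 1.115 × 100 = 21.56 %

21.56 %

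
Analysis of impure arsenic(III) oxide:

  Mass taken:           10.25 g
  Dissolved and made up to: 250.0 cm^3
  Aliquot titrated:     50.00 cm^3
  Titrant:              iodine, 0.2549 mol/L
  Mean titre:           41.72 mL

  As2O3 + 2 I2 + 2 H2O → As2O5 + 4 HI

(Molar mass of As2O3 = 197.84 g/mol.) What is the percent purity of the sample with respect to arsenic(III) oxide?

n(I2) per titration = 0.04172 × 0.2549 = 0.01063 mol
From the 1:2 ratio, n(As2O3) in each aliquot = 1/2 × 0.01063 = 5.317 × 10^-3 mol
n(As2O3) in the whole flask = 5.317 × 10^-3 × 250.0/50.00 = 0.02659 mol
mass of As2O3 = 0.02659 × 197.84 = 5.260 g
% As2O3 = 5.260 / 10.25 × 100 = 51.32 %

51.32 %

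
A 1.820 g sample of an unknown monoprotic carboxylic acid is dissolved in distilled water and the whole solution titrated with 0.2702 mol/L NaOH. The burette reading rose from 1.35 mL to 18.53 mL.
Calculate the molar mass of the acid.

392.1 g/mol

n(NaOH) = 0.01718 L × 0.2702 mol/L = 4.642 × 10^-3 mol
n(HA) = 4.642 × 10^-3 mol (1:1 ratio)
M = m / n = 1.820 g / 4.642 × 10^-3 mol = 392.1 g/mol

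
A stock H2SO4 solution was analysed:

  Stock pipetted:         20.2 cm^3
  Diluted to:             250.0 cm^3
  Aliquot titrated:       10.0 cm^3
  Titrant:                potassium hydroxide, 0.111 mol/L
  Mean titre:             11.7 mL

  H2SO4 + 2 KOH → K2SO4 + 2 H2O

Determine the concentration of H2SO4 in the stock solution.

0.804 mol/L

n(KOH) = 0.0117 × 0.111 = 1.30 × 10^-3 mol
From the 1:2 ratio, n(H2SO4) in the aliquot = 1/2 × 1.30 × 10^-3 = 6.49 × 10^-4 mol
[H2SO4]_dilute = 6.49 × 10^-4 / 0.0100 = 0.0649 mol/L
Dilution factor = 250.0 / 20.2 = 12.38
[H2SO4]_stock = 0.0649 × 12.38 = 0.804 mol/L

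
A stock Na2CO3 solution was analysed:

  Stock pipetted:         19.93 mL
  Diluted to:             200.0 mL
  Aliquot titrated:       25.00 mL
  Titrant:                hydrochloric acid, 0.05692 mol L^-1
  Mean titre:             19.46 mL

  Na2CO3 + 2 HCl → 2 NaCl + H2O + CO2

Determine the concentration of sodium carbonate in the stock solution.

0.2223 mol/L

n(HCl) = 0.01946 × 0.05692 = 1.108 × 10^-3 mol
From the 1:2 ratio, n(Na2CO3) in the aliquot = 1/2 × 1.108 × 10^-3 = 5.538 × 10^-4 mol
[Na2CO3]_dilute = 5.538 × 10^-4 / 0.02500 = 0.02215 mol/L
Dilution factor = 200.0 / 19.93 = 10.04
[Na2CO3]_stock = 0.02215 × 10.04 = 0.2223 mol/L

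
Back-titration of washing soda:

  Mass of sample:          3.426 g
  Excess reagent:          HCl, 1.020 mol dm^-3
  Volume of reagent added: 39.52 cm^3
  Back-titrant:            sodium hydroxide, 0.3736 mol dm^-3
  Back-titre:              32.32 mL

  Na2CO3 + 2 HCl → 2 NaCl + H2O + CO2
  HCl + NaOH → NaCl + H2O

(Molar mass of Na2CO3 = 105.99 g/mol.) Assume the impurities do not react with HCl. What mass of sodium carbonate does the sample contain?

n(HCl) added = 0.03952 × 1.020 = 0.04031 mol
n(NaOH) used in back-titration = 0.03232 × 0.3736 = 0.01207 mol
n(HCl) left over = 0.01207 mol (1:1 ratio)
n(HCl) consumed by analyte = 0.04031 − 0.01207 = 0.02824 mol
From the 1:2 ratio, n(Na2CO3) = 1/2 × 0.02824 = 0.01412 mol
mass of Na2CO3 = 0.01412 × 105.99 = 1.496 g

1.496 g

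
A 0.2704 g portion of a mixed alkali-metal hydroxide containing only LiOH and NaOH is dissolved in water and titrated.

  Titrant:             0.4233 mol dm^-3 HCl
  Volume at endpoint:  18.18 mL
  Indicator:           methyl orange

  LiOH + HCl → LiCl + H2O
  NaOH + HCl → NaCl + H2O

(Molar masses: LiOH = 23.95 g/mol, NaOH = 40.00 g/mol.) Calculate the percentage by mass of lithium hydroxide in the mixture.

n(HCl) = 0.01818 × 0.4233 = 7.696 × 10^-3 mol
Let x = n(LiOH), y = n(NaOH).
Titrant: 1x + 1y = 7.696 × 10^-3;  mass: 23.95x + 40.00y = 0.2704
Solving, x = 2.332 × 10^-3 mol, y = 5.364 × 10^-3 mol
mass of LiOH = 2.332 × 10^-3 × 23.95 = 0.05584 g
% LiOH = 0.05584 / 0.2704 × 100 = 20.65 %

20.65 %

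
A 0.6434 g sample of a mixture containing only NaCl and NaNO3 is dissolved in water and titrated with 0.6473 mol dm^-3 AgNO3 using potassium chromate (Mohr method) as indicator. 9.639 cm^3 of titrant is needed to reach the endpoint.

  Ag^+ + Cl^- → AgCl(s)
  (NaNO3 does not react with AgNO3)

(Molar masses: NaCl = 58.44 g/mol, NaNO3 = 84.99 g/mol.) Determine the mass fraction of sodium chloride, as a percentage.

n(AgNO3) = 0.009639 × 0.6473 = 6.239 × 10^-3 mol
Let x = n(NaCl), y = n(NaNO3).
Titrant: 1x = 6.239 × 10^-3;  mass: 58.44x + 84.99y = 0.6434
Solving, x = 6.239 × 10^-3 mol, y = 3.280 × 10^-3 mol
mass of NaCl = 6.239 × 10^-3 × 58.44 = 0.3646 g
% NaCl = 0.3646 / 0.6434 × 100 = 56.67 %

56.67 %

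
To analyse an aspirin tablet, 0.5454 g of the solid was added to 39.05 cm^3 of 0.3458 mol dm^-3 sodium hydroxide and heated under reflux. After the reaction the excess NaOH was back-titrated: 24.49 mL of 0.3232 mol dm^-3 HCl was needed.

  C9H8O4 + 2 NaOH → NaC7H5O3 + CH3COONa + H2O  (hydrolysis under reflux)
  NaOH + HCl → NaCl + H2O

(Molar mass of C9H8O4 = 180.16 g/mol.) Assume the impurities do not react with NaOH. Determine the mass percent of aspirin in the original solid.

n(NaOH) added = 0.03905 × 0.3458 = 0.01350 mol
n(HCl) used in back-titration = 0.02449 × 0.3232 = 7.915 × 10^-3 mol
n(NaOH) left over = 7.915 × 10^-3 mol (1:1 ratio)
n(NaOH) consumed by analyte = 0.01350 − 7.915 × 10^-3 = 5.588 × 10^-3 mol
From the 1:2 ratio, n(C9H8O4) = 1/2 × 5.588 × 10^-3 = 2.794 × 10^-3 mol
mass of C9H8O4 = 2.794 × 10^-3 × 180.16 = 0.5034 g
% C9H8O4 = 0.5034 / 0.5454 × 100 = 92.30 %

92.30 %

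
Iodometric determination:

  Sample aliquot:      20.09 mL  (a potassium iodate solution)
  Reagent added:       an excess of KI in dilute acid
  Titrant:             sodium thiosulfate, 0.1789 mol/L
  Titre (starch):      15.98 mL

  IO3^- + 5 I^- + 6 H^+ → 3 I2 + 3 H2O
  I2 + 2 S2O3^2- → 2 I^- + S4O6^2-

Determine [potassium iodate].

n(S2O3^2-) = 0.01598 × 0.1789 = 2.859 × 10^-3 mol
n(I2) = n(S2O3^2-)/2 = 1.429 × 10^-3 mol
From the 1:3 ratio, n(IO3^-) in the aliquot = 1/3 × 1.429 × 10^-3 = 4.765 × 10^-4 mol
[IO3^-] = 4.765 × 10^-4 / 0.02009 = 0.02372 mol/L

0.02372 mol/L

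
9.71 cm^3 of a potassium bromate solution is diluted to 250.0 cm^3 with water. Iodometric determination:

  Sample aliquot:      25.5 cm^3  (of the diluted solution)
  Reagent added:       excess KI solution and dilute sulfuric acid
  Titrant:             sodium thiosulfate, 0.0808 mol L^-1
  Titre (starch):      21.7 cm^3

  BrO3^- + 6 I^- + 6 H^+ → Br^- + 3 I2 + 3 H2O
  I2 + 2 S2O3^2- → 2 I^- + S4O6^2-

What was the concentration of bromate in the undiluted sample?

0.295 mol/L

n(S2O3^2-) = 0.0217 × 0.0808 = 1.75 × 10^-3 mol
n(I2) = n(S2O3^2-)/2 = 8.77 × 10^-4 mol
From the 1:3 ratio, n(BrO3^-) in the aliquot = 1/3 × 8.77 × 10^-4 = 2.92 × 10^-4 mol
[BrO3^-]_dilute = 2.92 × 10^-4 / 0.0255 = 0.0115 mol/L
[BrO3^-]_original = 0.0115 × 250.0/9.71 = 0.295 mol/L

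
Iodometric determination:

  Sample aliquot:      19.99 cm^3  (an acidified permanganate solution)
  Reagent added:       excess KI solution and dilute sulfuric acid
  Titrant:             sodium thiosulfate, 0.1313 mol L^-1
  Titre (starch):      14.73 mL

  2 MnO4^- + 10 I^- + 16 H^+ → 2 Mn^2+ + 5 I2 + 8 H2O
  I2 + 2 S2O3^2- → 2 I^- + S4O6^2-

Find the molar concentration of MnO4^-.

0.01935 mol/L

n(S2O3^2-) = 0.01473 × 0.1313 = 1.934 × 10^-3 mol
n(I2) = n(S2O3^2-)/2 = 9.670 × 10^-4 mol
From the 2:5 ratio, n(MnO4^-) in the aliquot = 2/5 × 9.670 × 10^-4 = 3.868 × 10^-4 mol
[MnO4^-] = 3.868 × 10^-4 / 0.01999 = 0.01935 mol/L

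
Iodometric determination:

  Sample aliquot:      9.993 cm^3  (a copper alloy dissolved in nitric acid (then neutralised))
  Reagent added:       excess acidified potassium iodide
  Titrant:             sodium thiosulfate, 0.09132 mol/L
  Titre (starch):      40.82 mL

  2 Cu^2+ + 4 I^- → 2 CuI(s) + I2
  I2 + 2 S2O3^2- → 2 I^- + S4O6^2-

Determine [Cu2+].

n(S2O3^2-) = 0.04082 × 0.09132 = 3.728 × 10^-3 mol
n(I2) = n(S2O3^2-)/2 = 1.864 × 10^-3 mol
From the 2:1 ratio, n(Cu2+) in the aliquot = 2/1 × 1.864 × 10^-3 = 3.728 × 10^-3 mol
[Cu2+] = 3.728 × 10^-3 / 0.009993 = 0.3730 mol/L

0.3730 mol/L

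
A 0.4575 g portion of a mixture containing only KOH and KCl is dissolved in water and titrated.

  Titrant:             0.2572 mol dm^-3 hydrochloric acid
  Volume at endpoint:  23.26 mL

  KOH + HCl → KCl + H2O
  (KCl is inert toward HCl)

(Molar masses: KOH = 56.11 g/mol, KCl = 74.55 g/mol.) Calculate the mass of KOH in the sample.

0.3357 g

n(HCl) = 0.02326 × 0.2572 = 5.982 × 10^-3 mol
Let x = n(KOH), y = n(KCl).
Titrant: 1x = 5.982 × 10^-3;  mass: 56.11x + 74.55y = 0.4575
Solving, x = 5.982 × 10^-3 mol, y = 1.634 × 10^-3 mol
mass of KOH = 5.982 × 10^-3 × 56.11 = 0.3357 g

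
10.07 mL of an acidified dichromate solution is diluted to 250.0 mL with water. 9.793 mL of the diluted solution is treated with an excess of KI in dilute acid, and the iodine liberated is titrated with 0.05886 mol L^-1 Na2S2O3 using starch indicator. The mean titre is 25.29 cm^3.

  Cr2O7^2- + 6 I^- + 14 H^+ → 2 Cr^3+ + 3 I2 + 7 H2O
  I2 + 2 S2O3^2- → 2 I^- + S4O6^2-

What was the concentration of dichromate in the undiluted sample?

0.6289 mol/L

n(S2O3^2-) = 0.02529 × 0.05886 = 1.489 × 10^-3 mol
n(I2) = n(S2O3^2-)/2 = 7.443 × 10^-4 mol
From the 1:3 ratio, n(Cr2O7^2-) in the aliquot = 1/3 × 7.443 × 10^-4 = 2.481 × 10^-4 mol
[Cr2O7^2-]_dilute = 2.481 × 10^-4 / 0.009793 = 0.02533 mol/L
[Cr2O7^2-]_original = 0.02533 × 250.0/10.07 = 0.6289 mol/L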